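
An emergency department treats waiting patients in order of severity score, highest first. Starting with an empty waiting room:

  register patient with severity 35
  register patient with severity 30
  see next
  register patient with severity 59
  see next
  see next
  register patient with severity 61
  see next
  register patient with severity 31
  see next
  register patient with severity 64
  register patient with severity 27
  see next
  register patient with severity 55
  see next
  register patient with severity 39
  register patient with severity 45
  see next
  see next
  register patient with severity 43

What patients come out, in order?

35 → 59 → 30 → 61 → 31 → 64 → 55 → 45 → 39

insert 35 → {35}
insert 30 → {35, 30}
see next → 35; now {30}
insert 59 → {59, 30}
see next → 59; now {30}
see next → 30; now {}
insert 61 → {61}
see next → 61; now {}
insert 31 → {31}
see next → 31; now {}
insert 64 → {64}
insert 27 → {64, 27}
see next → 64; now {27}
insert 55 → {55, 27}
see next → 55; now {27}
insert 39 → {39, 27}
insert 45 → {45, 39, 27}
see next → 45; now {39, 27}
see next → 39; now {27}
insert 43 → {43, 27}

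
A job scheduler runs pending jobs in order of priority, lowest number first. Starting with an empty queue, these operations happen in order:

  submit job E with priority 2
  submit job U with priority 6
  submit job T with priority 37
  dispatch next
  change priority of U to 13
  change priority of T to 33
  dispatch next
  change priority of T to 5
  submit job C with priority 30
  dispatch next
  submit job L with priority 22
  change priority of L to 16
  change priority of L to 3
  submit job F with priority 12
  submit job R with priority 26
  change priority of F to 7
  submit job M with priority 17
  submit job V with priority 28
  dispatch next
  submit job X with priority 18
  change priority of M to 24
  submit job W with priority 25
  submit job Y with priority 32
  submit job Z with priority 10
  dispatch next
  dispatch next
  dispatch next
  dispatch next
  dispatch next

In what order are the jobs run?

add E (priority 2) → {E:2}
add U (priority 6) → {E:2, U:6}
add T (priority 37) → {E:2, U:6, T:37}
dispatch next → E; now {U:6, T:37}
update U to priority 13 → {U:13, T:37}
update T to priority 33 → {U:13, T:33}
dispatch next → U; now {T:33}
update T to priority 5 → {T:5}
add C (priority 30) → {T:5, C:30}
dispatch next → T; now {C:30}
add L (priority 22) → {L:22, C:30}
update L to priority 16 → {L:16, C:30}
update L to priority 3 → {L:3, C:30}
add F (priority 12) → {L:3, F:12, C:30}
add R (priority 26) → {L:3, F:12, R:26, C:30}
update F to priority 7 → {L:3, F:7, R:26, C:30}
add M (priority 17) → {L:3, F:7, M:17, R:26, C:30}
add V (priority 28) → {L:3, F:7, M:17, R:26, V:28, C:30}
dispatch next → L; now {F:7, M:17, R:26, V:28, C:30}
add X (priority 18) → {F:7, M:17, X:18, R:26, V:28, C:30}
update M to priority 24 → {F:7, X:18, M:24, R:26, V:28, C:30}
add W (priority 25) → {F:7, X:18, M:24, W:25, R:26, V:28, C:30}
add Y (priority 32) → {F:7, X:18, M:24, W:25, R:26, V:28, C:30, Y:32}
add Z (priority 10) → {F:7, Z:10, X:18, M:24, W:25, R:26, V:28, C:30, Y:32}
dispatch next → F; now {Z:10, X:18, M:24, W:25, R:26, V:28, C:30, Y:32}
dispatch next → Z; now {X:18, M:24, W:25, R:26, V:28, C:30, Y:32}
dispatch next → X; now {M:24, W:25, R:26, V:28, C:30, Y:32}
dispatch next → M; now {W:25, R:26, V:28, C:30, Y:32}
dispatch next → W; now {R:26, V:28, C:30, Y:32}

[E, U, T, L, F, Z, X, M, W]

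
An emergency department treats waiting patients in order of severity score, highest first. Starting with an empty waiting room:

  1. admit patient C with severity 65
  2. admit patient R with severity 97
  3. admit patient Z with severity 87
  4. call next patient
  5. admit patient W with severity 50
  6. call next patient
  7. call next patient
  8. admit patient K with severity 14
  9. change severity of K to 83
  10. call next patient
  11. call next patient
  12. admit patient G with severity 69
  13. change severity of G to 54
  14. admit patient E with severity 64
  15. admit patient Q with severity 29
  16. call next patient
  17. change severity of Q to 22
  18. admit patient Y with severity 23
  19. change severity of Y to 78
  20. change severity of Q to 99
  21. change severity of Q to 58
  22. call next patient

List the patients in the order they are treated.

[R, Z, C, K, W, E, Y]

add C (severity 65) → {C:65}
add R (severity 97) → {R:97, C:65}
add Z (severity 87) → {R:97, Z:87, C:65}
call next patient → R; now {Z:87, C:65}
add W (severity 50) → {Z:87, C:65, W:50}
call next patient → Z; now {C:65, W:50}
call next patient → C; now {W:50}
add K (severity 14) → {W:50, K:14}
update K to severity 83 → {K:83, W:50}
call next patient → K; now {W:50}
call next patient → W; now {}
add G (severity 69) → {G:69}
update G to severity 54 → {G:54}
add E (severity 64) → {E:64, G:54}
add Q (severity 29) → {E:64, G:54, Q:29}
call next patient → E; now {G:54, Q:29}
update Q to severity 22 → {G:54, Q:22}
add Y (severity 23) → {G:54, Y:23, Q:22}
update Y to severity 78 → {Y:78, G:54, Q:22}
update Q to severity 99 → {Q:99, Y:78, G:54}
update Q to severity 58 → {Y:78, Q:58, G:54}
call next patient → Y; now {Q:58, G:54}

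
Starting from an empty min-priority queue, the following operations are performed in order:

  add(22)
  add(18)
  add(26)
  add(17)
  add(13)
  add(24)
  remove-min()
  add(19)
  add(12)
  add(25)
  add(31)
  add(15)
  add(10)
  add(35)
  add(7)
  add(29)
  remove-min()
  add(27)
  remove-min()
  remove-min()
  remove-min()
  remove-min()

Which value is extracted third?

10

insert 22 → {22}
insert 18 → {18, 22}
insert 26 → {18, 22, 26}
insert 17 → {17, 18, 22, 26}
insert 13 → {13, 17, 18, 22, 26}
insert 24 → {13, 17, 18, 22, 24, 26}
remove-min → 13; now {17, 18, 22, 24, 26}
insert 19 → {17, 18, 19, 22, 24, 26}
insert 12 → {12, 17, 18, 19, 22, 24, 26}
insert 25 → {12, 17, 18, 19, 22, 24, 25, 26}
insert 31 → {12, 17, 18, 19, 22, 24, 25, 26, 31}
insert 15 → {12, 15, 17, 18, 19, 22, 24, 25, 26, 31}
insert 10 → {10, 12, 15, 17, 18, 19, 22, 24, 25, 26, 31}
insert 35 → {10, 12, 15, 17, 18, 19, 22, 24, 25, 26, 31, 35}
insert 7 → {7, 10, 12, 15, 17, 18, 19, 22, 24, 25, 26, 31, 35}
insert 29 → {7, 10, 12, 15, 17, 18, 19, 22, 24, 25, 26, 29, 31, 35}
remove-min → 7; now {10, 12, 15, 17, 18, 19, 22, 24, 25, 26, 29, 31, 35}
insert 27 → {10, 12, 15, 17, 18, 19, 22, 24, 25, 26, 27, 29, 31, 35}
remove-min → 10; now {12, 15, 17, 18, 19, 22, 24, 25, 26, 27, 29, 31, 35}
remove-min → 12; now {15, 17, 18, 19, 22, 24, 25, 26, 27, 29, 31, 35}
remove-min → 15; now {17, 18, 19, 22, 24, 25, 26, 27, 29, 31, 35}
remove-min → 17; now {18, 19, 22, 24, 25, 26, 27, 29, 31, 35}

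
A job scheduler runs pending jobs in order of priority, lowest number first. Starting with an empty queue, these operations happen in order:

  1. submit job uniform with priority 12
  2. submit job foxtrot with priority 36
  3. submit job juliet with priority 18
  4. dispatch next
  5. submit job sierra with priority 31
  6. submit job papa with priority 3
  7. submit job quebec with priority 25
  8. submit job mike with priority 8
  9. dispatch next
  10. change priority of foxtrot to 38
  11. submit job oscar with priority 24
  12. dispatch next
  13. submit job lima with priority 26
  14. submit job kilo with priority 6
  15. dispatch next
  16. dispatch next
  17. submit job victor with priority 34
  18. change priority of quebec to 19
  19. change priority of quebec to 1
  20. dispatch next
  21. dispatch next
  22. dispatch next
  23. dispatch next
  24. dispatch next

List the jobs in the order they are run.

add uniform (priority 12) → {uniform:12}
add foxtrot (priority 36) → {uniform:12, foxtrot:36}
add juliet (priority 18) → {uniform:12, juliet:18, foxtrot:36}
dispatch next → uniform; now {juliet:18, foxtrot:36}
add sierra (priority 31) → {juliet:18, sierra:31, foxtrot:36}
add papa (priority 3) → {papa:3, juliet:18, sierra:31, foxtrot:36}
add quebec (priority 25) → {papa:3, juliet:18, quebec:25, sierra:31, foxtrot:36}
add mike (priority 8) → {papa:3, mike:8, juliet:18, quebec:25, sierra:31, foxtrot:36}
dispatch next → papa; now {mike:8, juliet:18, quebec:25, sierra:31, foxtrot:36}
update foxtrot to priority 38 → {mike:8, juliet:18, quebec:25, sierra:31, foxtrot:38}
add oscar (priority 24) → {mike:8, juliet:18, oscar:24, quebec:25, sierra:31, foxtrot:38}
dispatch next → mike; now {juliet:18, oscar:24, quebec:25, sierra:31, foxtrot:38}
add lima (priority 26) → {juliet:18, oscar:24, quebec:25, lima:26, sierra:31, foxtrot:38}
add kilo (priority 6) → {kilo:6, juliet:18, oscar:24, quebec:25, lima:26, sierra:31, foxtrot:38}
dispatch next → kilo; now {juliet:18, oscar:24, quebec:25, lima:26, sierra:31, foxtrot:38}
dispatch next → juliet; now {oscar:24, quebec:25, lima:26, sierra:31, foxtrot:38}
add victor (priority 34) → {oscar:24, quebec:25, lima:26, sierra:31, victor:34, foxtrot:38}
update quebec to priority 19 → {quebec:19, oscar:24, lima:26, sierra:31, victor:34, foxtrot:38}
update quebec to priority 1 → {quebec:1, oscar:24, lima:26, sierra:31, victor:34, foxtrot:38}
dispatch next → quebec; now {oscar:24, lima:26, sierra:31, victor:34, foxtrot:38}
dispatch next → oscar; now {lima:26, sierra:31, victor:34, foxtrot:38}
dispatch next → lima; now {sierra:31, victor:34, foxtrot:38}
dispatch next → sierra; now {victor:34, foxtrot:38}
dispatch next → victor; now {foxtrot:38}

uniform → papa → mike → kilo → juliet → quebec → oscar → lima → sierra → victor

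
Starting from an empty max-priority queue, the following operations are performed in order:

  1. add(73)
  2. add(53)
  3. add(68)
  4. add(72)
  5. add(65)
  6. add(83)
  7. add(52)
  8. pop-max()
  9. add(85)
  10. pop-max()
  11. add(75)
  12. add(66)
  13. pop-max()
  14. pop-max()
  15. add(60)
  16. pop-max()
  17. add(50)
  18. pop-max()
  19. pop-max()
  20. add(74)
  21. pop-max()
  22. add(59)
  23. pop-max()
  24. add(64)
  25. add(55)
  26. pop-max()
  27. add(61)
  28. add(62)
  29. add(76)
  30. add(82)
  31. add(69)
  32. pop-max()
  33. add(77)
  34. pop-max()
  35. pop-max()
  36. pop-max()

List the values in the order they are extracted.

insert 73 → {73}
insert 53 → {73, 53}
insert 68 → {73, 68, 53}
insert 72 → {73, 72, 68, 53}
insert 65 → {73, 72, 68, 65, 53}
insert 83 → {83, 73, 72, 68, 65, 53}
insert 52 → {83, 73, 72, 68, 65, 53, 52}
pop-max → 83; now {73, 72, 68, 65, 53, 52}
insert 85 → {85, 73, 72, 68, 65, 53, 52}
pop-max → 85; now {73, 72, 68, 65, 53, 52}
insert 75 → {75, 73, 72, 68, 65, 53, 52}
insert 66 → {75, 73, 72, 68, 66, 65, 53, 52}
pop-max → 75; now {73, 72, 68, 66, 65, 53, 52}
pop-max → 73; now {72, 68, 66, 65, 53, 52}
insert 60 → {72, 68, 66, 65, 60, 53, 52}
pop-max → 72; now {68, 66, 65, 60, 53, 52}
insert 50 → {68, 66, 65, 60, 53, 52, 50}
pop-max → 68; now {66, 65, 60, 53, 52, 50}
pop-max → 66; now {65, 60, 53, 52, 50}
insert 74 → {74, 65, 60, 53, 52, 50}
pop-max → 74; now {65, 60, 53, 52, 50}
insert 59 → {65, 60, 59, 53, 52, 50}
pop-max → 65; now {60, 59, 53, 52, 50}
insert 64 → {64, 60, 59, 53, 52, 50}
insert 55 → {64, 60, 59, 55, 53, 52, 50}
pop-max → 64; now {60, 59, 55, 53, 52, 50}
insert 61 → {61, 60, 59, 55, 53, 52, 50}
insert 62 → {62, 61, 60, 59, 55, 53, 52, 50}
insert 76 → {76, 62, 61, 60, 59, 55, 53, 52, 50}
insert 82 → {82, 76, 62, 61, 60, 59, 55, 53, 52, 50}
insert 69 → {82, 76, 69, 62, 61, 60, 59, 55, 53, 52, 50}
pop-max → 82; now {76, 69, 62, 61, 60, 59, 55, 53, 52, 50}
insert 77 → {77, 76, 69, 62, 61, 60, 59, 55, 53, 52, 50}
pop-max → 77; now {76, 69, 62, 61, 60, 59, 55, 53, 52, 50}
pop-max → 76; now {69, 62, 61, 60, 59, 55, 53, 52, 50}
pop-max → 69; now {62, 61, 60, 59, 55, 53, 52, 50}

83, 85, 75, 73, 72, 68, 66, 74, 65, 64, 82, 77, 76, 69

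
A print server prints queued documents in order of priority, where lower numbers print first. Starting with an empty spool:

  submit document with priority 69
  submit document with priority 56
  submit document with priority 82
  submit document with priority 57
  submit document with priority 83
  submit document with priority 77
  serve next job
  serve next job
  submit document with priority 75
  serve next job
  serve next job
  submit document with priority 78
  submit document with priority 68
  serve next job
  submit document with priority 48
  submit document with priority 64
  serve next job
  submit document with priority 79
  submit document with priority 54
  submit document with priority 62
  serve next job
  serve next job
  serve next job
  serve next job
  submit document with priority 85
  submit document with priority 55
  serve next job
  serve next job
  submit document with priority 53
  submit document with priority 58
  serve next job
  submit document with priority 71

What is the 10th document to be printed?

insert 69 → {69}
insert 56 → {56, 69}
insert 82 → {56, 69, 82}
insert 57 → {56, 57, 69, 82}
insert 83 → {56, 57, 69, 82, 83}
insert 77 → {56, 57, 69, 77, 82, 83}
serve next job → 56; now {57, 69, 77, 82, 83}
serve next job → 57; now {69, 77, 82, 83}
insert 75 → {69, 75, 77, 82, 83}
serve next job → 69; now {75, 77, 82, 83}
serve next job → 75; now {77, 82, 83}
insert 78 → {77, 78, 82, 83}
insert 68 → {68, 77, 78, 82, 83}
serve next job → 68; now {77, 78, 82, 83}
insert 48 → {48, 77, 78, 82, 83}
insert 64 → {48, 64, 77, 78, 82, 83}
serve next job → 48; now {64, 77, 78, 82, 83}
insert 79 → {64, 77, 78, 79, 82, 83}
insert 54 → {54, 64, 77, 78, 79, 82, 83}
insert 62 → {54, 62, 64, 77, 78, 79, 82, 83}
serve next job → 54; now {62, 64, 77, 78, 79, 82, 83}
serve next job → 62; now {64, 77, 78, 79, 82, 83}
serve next job → 64; now {77, 78, 79, 82, 83}
serve next job → 77; now {78, 79, 82, 83}
insert 85 → {78, 79, 82, 83, 85}
insert 55 → {55, 78, 79, 82, 83, 85}
serve next job → 55; now {78, 79, 82, 83, 85}
serve next job → 78; now {79, 82, 83, 85}
insert 53 → {53, 79, 82, 83, 85}
insert 58 → {53, 58, 79, 82, 83, 85}
serve next job → 53; now {58, 79, 82, 83, 85}
insert 71 → {58, 71, 79, 82, 83, 85}

77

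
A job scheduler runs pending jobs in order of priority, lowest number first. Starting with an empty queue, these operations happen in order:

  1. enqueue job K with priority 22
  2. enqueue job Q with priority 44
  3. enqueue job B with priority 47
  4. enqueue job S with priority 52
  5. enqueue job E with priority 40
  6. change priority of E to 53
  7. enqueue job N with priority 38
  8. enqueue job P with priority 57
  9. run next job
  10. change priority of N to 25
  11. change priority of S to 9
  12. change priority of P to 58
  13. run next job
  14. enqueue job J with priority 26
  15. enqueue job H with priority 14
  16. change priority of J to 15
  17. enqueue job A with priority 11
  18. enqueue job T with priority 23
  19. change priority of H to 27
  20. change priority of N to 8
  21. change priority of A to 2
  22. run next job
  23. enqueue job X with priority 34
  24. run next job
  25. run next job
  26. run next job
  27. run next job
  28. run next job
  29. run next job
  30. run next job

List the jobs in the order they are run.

add K (priority 22) → {K:22}
add Q (priority 44) → {K:22, Q:44}
add B (priority 47) → {K:22, Q:44, B:47}
add S (priority 52) → {K:22, Q:44, B:47, S:52}
add E (priority 40) → {K:22, E:40, Q:44, B:47, S:52}
update E to priority 53 → {K:22, Q:44, B:47, S:52, E:53}
add N (priority 38) → {K:22, N:38, Q:44, B:47, S:52, E:53}
add P (priority 57) → {K:22, N:38, Q:44, B:47, S:52, E:53, P:57}
run next job → K; now {N:38, Q:44, B:47, S:52, E:53, P:57}
update N to priority 25 → {N:25, Q:44, B:47, S:52, E:53, P:57}
update S to priority 9 → {S:9, N:25, Q:44, B:47, E:53, P:57}
update P to priority 58 → {S:9, N:25, Q:44, B:47, E:53, P:58}
run next job → S; now {N:25, Q:44, B:47, E:53, P:58}
add J (priority 26) → {N:25, J:26, Q:44, B:47, E:53, P:58}
add H (priority 14) → {H:14, N:25, J:26, Q:44, B:47, E:53, P:58}
update J to priority 15 → {H:14, J:15, N:25, Q:44, B:47, E:53, P:58}
add A (priority 11) → {A:11, H:14, J:15, N:25, Q:44, B:47, E:53, P:58}
add T (priority 23) → {A:11, H:14, J:15, T:23, N:25, Q:44, B:47, E:53, P:58}
update H to priority 27 → {A:11, J:15, T:23, N:25, H:27, Q:44, B:47, E:53, P:58}
update N to priority 8 → {N:8, A:11, J:15, T:23, H:27, Q:44, B:47, E:53, P:58}
update A to priority 2 → {A:2, N:8, J:15, T:23, H:27, Q:44, B:47, E:53, P:58}
run next job → A; now {N:8, J:15, T:23, H:27, Q:44, B:47, E:53, P:58}
add X (priority 34) → {N:8, J:15, T:23, H:27, X:34, Q:44, B:47, E:53, P:58}
run next job → N; now {J:15, T:23, H:27, X:34, Q:44, B:47, E:53, P:58}
run next job → J; now {T:23, H:27, X:34, Q:44, B:47, E:53, P:58}
run next job → T; now {H:27, X:34, Q:44, B:47, E:53, P:58}
run next job → H; now {X:34, Q:44, B:47, E:53, P:58}
run next job → X; now {Q:44, B:47, E:53, P:58}
run next job → Q; now {B:47, E:53, P:58}
run next job → B; now {E:53, P:58}

[K, S, A, N, J, T, H, X, Q, B]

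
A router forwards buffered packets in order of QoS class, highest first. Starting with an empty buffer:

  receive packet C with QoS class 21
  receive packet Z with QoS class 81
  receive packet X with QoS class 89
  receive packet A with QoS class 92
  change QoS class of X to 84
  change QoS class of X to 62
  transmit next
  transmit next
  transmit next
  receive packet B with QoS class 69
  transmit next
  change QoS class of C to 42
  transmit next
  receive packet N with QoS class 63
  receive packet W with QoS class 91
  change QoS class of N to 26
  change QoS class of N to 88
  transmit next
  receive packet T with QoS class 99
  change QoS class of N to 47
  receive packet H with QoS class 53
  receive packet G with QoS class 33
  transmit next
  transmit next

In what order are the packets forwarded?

A, Z, X, B, C, W, T, H

add C (QoS class 21) → {C:21}
add Z (QoS class 81) → {Z:81, C:21}
add X (QoS class 89) → {X:89, Z:81, C:21}
add A (QoS class 92) → {A:92, X:89, Z:81, C:21}
update X to QoS class 84 → {A:92, X:84, Z:81, C:21}
update X to QoS class 62 → {A:92, Z:81, X:62, C:21}
transmit next → A; now {Z:81, X:62, C:21}
transmit next → Z; now {X:62, C:21}
transmit next → X; now {C:21}
add B (QoS class 69) → {B:69, C:21}
transmit next → B; now {C:21}
update C to QoS class 42 → {C:42}
transmit next → C; now {}
add N (QoS class 63) → {N:63}
add W (QoS class 91) → {W:91, N:63}
update N to QoS class 26 → {W:91, N:26}
update N to QoS class 88 → {W:91, N:88}
transmit next → W; now {N:88}
add T (QoS class 99) → {T:99, N:88}
update N to QoS class 47 → {T:99, N:47}
add H (QoS class 53) → {T:99, H:53, N:47}
add G (QoS class 33) → {T:99, H:53, N:47, G:33}
transmit next → T; now {H:53, N:47, G:33}
transmit next → H; now {N:47, G:33}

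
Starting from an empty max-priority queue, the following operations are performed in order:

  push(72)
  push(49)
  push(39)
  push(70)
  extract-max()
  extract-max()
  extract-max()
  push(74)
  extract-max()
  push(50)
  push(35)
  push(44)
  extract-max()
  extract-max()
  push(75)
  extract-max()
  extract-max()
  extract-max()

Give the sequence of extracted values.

72 → 70 → 49 → 74 → 50 → 44 → 75 → 39 → 35

insert 72 → {72}
insert 49 → {72, 49}
insert 39 → {72, 49, 39}
insert 70 → {72, 70, 49, 39}
extract-max → 72; now {70, 49, 39}
extract-max → 70; now {49, 39}
extract-max → 49; now {39}
insert 74 → {74, 39}
extract-max → 74; now {39}
insert 50 → {50, 39}
insert 35 → {50, 39, 35}
insert 44 → {50, 44, 39, 35}
extract-max → 50; now {44, 39, 35}
extract-max → 44; now {39, 35}
insert 75 → {75, 39, 35}
extract-max → 75; now {39, 35}
extract-max → 39; now {35}
extract-max → 35; now {}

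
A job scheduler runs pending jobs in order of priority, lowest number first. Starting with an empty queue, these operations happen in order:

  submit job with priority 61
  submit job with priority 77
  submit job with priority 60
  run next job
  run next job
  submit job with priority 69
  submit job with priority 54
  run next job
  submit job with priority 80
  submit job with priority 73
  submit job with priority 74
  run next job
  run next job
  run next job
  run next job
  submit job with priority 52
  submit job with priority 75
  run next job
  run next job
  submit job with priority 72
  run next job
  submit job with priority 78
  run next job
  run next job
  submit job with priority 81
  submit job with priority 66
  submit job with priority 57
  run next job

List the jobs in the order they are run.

[60, 61, 54, 69, 73, 74, 77, 52, 75, 72, 78, 80, 57]

insert 61 → {61}
insert 77 → {61, 77}
insert 60 → {60, 61, 77}
run next job → 60; now {61, 77}
run next job → 61; now {77}
insert 69 → {69, 77}
insert 54 → {54, 69, 77}
run next job → 54; now {69, 77}
insert 80 → {69, 77, 80}
insert 73 → {69, 73, 77, 80}
insert 74 → {69, 73, 74, 77, 80}
run next job → 69; now {73, 74, 77, 80}
run next job → 73; now {74, 77, 80}
run next job → 74; now {77, 80}
run next job → 77; now {80}
insert 52 → {52, 80}
insert 75 → {52, 75, 80}
run next job → 52; now {75, 80}
run next job → 75; now {80}
insert 72 → {72, 80}
run next job → 72; now {80}
insert 78 → {78, 80}
run next job → 78; now {80}
run next job → 80; now {}
insert 81 → {81}
insert 66 → {66, 81}
insert 57 → {57, 66, 81}
run next job → 57; now {66, 81}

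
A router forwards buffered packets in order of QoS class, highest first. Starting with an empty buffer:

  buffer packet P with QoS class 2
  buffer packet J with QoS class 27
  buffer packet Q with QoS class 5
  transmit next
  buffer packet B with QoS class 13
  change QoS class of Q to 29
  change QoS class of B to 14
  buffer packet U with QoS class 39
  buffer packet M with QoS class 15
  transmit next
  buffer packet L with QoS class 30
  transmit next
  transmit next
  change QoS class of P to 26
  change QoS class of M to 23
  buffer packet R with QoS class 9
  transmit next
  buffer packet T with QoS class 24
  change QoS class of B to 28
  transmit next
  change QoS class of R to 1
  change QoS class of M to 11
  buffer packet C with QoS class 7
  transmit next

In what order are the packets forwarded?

add P (QoS class 2) → {P:2}
add J (QoS class 27) → {J:27, P:2}
add Q (QoS class 5) → {J:27, Q:5, P:2}
transmit next → J; now {Q:5, P:2}
add B (QoS class 13) → {B:13, Q:5, P:2}
update Q to QoS class 29 → {Q:29, B:13, P:2}
update B to QoS class 14 → {Q:29, B:14, P:2}
add U (QoS class 39) → {U:39, Q:29, B:14, P:2}
add M (QoS class 15) → {U:39, Q:29, M:15, B:14, P:2}
transmit next → U; now {Q:29, M:15, B:14, P:2}
add L (QoS class 30) → {L:30, Q:29, M:15, B:14, P:2}
transmit next → L; now {Q:29, M:15, B:14, P:2}
transmit next → Q; now {M:15, B:14, P:2}
update P to QoS class 26 → {P:26, M:15, B:14}
update M to QoS class 23 → {P:26, M:23, B:14}
add R (QoS class 9) → {P:26, M:23, B:14, R:9}
transmit next → P; now {M:23, B:14, R:9}
add T (QoS class 24) → {T:24, M:23, B:14, R:9}
update B to QoS class 28 → {B:28, T:24, M:23, R:9}
transmit next → B; now {T:24, M:23, R:9}
update R to QoS class 1 → {T:24, M:23, R:1}
update M to QoS class 11 → {T:24, M:11, R:1}
add C (QoS class 7) → {T:24, M:11, C:7, R:1}
transmit next → T; now {M:11, C:7, R:1}

J → U → L → Q → P → B → T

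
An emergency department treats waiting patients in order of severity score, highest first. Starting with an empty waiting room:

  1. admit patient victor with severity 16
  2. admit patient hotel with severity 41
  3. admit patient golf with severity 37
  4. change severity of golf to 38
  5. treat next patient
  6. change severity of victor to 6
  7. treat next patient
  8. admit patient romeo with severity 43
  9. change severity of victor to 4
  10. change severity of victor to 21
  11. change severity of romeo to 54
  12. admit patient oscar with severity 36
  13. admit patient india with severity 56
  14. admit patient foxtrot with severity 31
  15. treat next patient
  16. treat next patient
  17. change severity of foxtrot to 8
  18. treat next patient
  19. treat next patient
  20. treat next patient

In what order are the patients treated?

add victor (severity 16) → {victor:16}
add hotel (severity 41) → {hotel:41, victor:16}
add golf (severity 37) → {hotel:41, golf:37, victor:16}
update golf to severity 38 → {hotel:41, golf:38, victor:16}
treat next patient → hotel; now {golf:38, victor:16}
update victor to severity 6 → {golf:38, victor:6}
treat next patient → golf; now {victor:6}
add romeo (severity 43) → {romeo:43, victor:6}
update victor to severity 4 → {romeo:43, victor:4}
update victor to severity 21 → {romeo:43, victor:21}
update romeo to severity 54 → {romeo:54, victor:21}
add oscar (severity 36) → {romeo:54, oscar:36, victor:21}
add india (severity 56) → {india:56, romeo:54, oscar:36, victor:21}
add foxtrot (severity 31) → {india:56, romeo:54, oscar:36, foxtrot:31, victor:21}
treat next patient → india; now {romeo:54, oscar:36, foxtrot:31, victor:21}
treat next patient → romeo; now {oscar:36, foxtrot:31, victor:21}
update foxtrot to severity 8 → {oscar:36, victor:21, foxtrot:8}
treat next patient → oscar; now {victor:21, foxtrot:8}
treat next patient → victor; now {foxtrot:8}
treat next patient → foxtrot; now {}

[hotel, golf, india, romeo, oscar, victor, foxtrot]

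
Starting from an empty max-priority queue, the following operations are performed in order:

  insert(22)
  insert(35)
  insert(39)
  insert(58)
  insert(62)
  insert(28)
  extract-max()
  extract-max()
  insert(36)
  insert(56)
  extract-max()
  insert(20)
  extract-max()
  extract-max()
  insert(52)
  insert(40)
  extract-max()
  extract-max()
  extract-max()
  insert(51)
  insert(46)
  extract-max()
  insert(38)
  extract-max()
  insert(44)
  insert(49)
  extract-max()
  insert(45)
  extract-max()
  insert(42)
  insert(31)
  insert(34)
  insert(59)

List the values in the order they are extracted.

62 → 58 → 56 → 39 → 36 → 52 → 40 → 35 → 51 → 46 → 49 → 45

insert 22 → {22}
insert 35 → {35, 22}
insert 39 → {39, 35, 22}
insert 58 → {58, 39, 35, 22}
insert 62 → {62, 58, 39, 35, 22}
insert 28 → {62, 58, 39, 35, 28, 22}
extract-max → 62; now {58, 39, 35, 28, 22}
extract-max → 58; now {39, 35, 28, 22}
insert 36 → {39, 36, 35, 28, 22}
insert 56 → {56, 39, 36, 35, 28, 22}
extract-max → 56; now {39, 36, 35, 28, 22}
insert 20 → {39, 36, 35, 28, 22, 20}
extract-max → 39; now {36, 35, 28, 22, 20}
extract-max → 36; now {35, 28, 22, 20}
insert 52 → {52, 35, 28, 22, 20}
insert 40 → {52, 40, 35, 28, 22, 20}
extract-max → 52; now {40, 35, 28, 22, 20}
extract-max → 40; now {35, 28, 22, 20}
extract-max → 35; now {28, 22, 20}
insert 51 → {51, 28, 22, 20}
insert 46 → {51, 46, 28, 22, 20}
extract-max → 51; now {46, 28, 22, 20}
insert 38 → {46, 38, 28, 22, 20}
extract-max → 46; now {38, 28, 22, 20}
insert 44 → {44, 38, 28, 22, 20}
insert 49 → {49, 44, 38, 28, 22, 20}
extract-max → 49; now {44, 38, 28, 22, 20}
insert 45 → {45, 44, 38, 28, 22, 20}
extract-max → 45; now {44, 38, 28, 22, 20}
insert 42 → {44, 42, 38, 28, 22, 20}
insert 31 → {44, 42, 38, 31, 28, 22, 20}
insert 34 → {44, 42, 38, 34, 31, 28, 22, 20}
insert 59 → {59, 44, 42, 38, 34, 31, 28, 22, 20}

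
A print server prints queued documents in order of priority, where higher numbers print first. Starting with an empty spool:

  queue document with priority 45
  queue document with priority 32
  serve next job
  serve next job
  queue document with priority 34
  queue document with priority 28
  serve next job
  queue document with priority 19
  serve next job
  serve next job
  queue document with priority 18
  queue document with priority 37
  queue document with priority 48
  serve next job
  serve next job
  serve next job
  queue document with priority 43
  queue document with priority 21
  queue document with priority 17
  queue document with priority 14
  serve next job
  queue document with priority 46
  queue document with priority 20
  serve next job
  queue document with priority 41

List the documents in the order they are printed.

insert 45 → {45}
insert 32 → {45, 32}
serve next job → 45; now {32}
serve next job → 32; now {}
insert 34 → {34}
insert 28 → {34, 28}
serve next job → 34; now {28}
insert 19 → {28, 19}
serve next job → 28; now {19}
serve next job → 19; now {}
insert 18 → {18}
insert 37 → {37, 18}
insert 48 → {48, 37, 18}
serve next job → 48; now {37, 18}
serve next job → 37; now {18}
serve next job → 18; now {}
insert 43 → {43}
insert 21 → {43, 21}
insert 17 → {43, 21, 17}
insert 14 → {43, 21, 17, 14}
serve next job → 43; now {21, 17, 14}
insert 46 → {46, 21, 17, 14}
insert 20 → {46, 21, 20, 17, 14}
serve next job → 46; now {21, 20, 17, 14}
insert 41 → {41, 21, 20, 17, 14}

[45, 32, 34, 28, 19, 48, 37, 18, 43, 46]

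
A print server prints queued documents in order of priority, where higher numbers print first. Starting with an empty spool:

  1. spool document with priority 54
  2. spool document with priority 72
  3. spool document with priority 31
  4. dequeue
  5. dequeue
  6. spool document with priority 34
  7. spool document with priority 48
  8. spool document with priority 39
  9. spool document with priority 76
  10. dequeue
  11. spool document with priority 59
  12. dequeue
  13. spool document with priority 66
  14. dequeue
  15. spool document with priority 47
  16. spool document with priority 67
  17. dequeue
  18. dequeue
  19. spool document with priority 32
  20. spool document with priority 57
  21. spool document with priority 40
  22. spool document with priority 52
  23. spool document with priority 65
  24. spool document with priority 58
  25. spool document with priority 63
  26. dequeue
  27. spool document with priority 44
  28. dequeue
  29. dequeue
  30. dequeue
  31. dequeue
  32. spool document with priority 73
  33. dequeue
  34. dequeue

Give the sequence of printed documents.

[72, 54, 76, 59, 66, 67, 48, 65, 63, 58, 57, 52, 73, 47]

insert 54 → {54}
insert 72 → {72, 54}
insert 31 → {72, 54, 31}
dequeue → 72; now {54, 31}
dequeue → 54; now {31}
insert 34 → {34, 31}
insert 48 → {48, 34, 31}
insert 39 → {48, 39, 34, 31}
insert 76 → {76, 48, 39, 34, 31}
dequeue → 76; now {48, 39, 34, 31}
insert 59 → {59, 48, 39, 34, 31}
dequeue → 59; now {48, 39, 34, 31}
insert 66 → {66, 48, 39, 34, 31}
dequeue → 66; now {48, 39, 34, 31}
insert 47 → {48, 47, 39, 34, 31}
insert 67 → {67, 48, 47, 39, 34, 31}
dequeue → 67; now {48, 47, 39, 34, 31}
dequeue → 48; now {47, 39, 34, 31}
insert 32 → {47, 39, 34, 32, 31}
insert 57 → {57, 47, 39, 34, 32, 31}
insert 40 → {57, 47, 40, 39, 34, 32, 31}
insert 52 → {57, 52, 47, 40, 39, 34, 32, 31}
insert 65 → {65, 57, 52, 47, 40, 39, 34, 32, 31}
insert 58 → {65, 58, 57, 52, 47, 40, 39, 34, 32, 31}
insert 63 → {65, 63, 58, 57, 52, 47, 40, 39, 34, 32, 31}
dequeue → 65; now {63, 58, 57, 52, 47, 40, 39, 34, 32, 31}
insert 44 → {63, 58, 57, 52, 47, 44, 40, 39, 34, 32, 31}
dequeue → 63; now {58, 57, 52, 47, 44, 40, 39, 34, 32, 31}
dequeue → 58; now {57, 52, 47, 44, 40, 39, 34, 32, 31}
dequeue → 57; now {52, 47, 44, 40, 39, 34, 32, 31}
dequeue → 52; now {47, 44, 40, 39, 34, 32, 31}
insert 73 → {73, 47, 44, 40, 39, 34, 32, 31}
dequeue → 73; now {47, 44, 40, 39, 34, 32, 31}
dequeue → 47; now {44, 40, 39, 34, 32, 31}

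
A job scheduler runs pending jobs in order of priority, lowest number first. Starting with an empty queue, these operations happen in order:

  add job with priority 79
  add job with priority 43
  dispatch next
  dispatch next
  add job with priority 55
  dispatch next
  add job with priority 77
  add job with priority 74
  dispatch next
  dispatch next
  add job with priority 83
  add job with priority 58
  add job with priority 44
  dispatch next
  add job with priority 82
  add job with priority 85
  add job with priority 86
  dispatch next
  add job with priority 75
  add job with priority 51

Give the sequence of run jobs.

43 → 79 → 55 → 74 → 77 → 44 → 58

insert 79 → {79}
insert 43 → {43, 79}
dispatch next → 43; now {79}
dispatch next → 79; now {}
insert 55 → {55}
dispatch next → 55; now {}
insert 77 → {77}
insert 74 → {74, 77}
dispatch next → 74; now {77}
dispatch next → 77; now {}
insert 83 → {83}
insert 58 → {58, 83}
insert 44 → {44, 58, 83}
dispatch next → 44; now {58, 83}
insert 82 → {58, 82, 83}
insert 85 → {58, 82, 83, 85}
insert 86 → {58, 82, 83, 85, 86}
dispatch next → 58; now {82, 83, 85, 86}
insert 75 → {75, 82, 83, 85, 86}
insert 51 → {51, 75, 82, 83, 85, 86}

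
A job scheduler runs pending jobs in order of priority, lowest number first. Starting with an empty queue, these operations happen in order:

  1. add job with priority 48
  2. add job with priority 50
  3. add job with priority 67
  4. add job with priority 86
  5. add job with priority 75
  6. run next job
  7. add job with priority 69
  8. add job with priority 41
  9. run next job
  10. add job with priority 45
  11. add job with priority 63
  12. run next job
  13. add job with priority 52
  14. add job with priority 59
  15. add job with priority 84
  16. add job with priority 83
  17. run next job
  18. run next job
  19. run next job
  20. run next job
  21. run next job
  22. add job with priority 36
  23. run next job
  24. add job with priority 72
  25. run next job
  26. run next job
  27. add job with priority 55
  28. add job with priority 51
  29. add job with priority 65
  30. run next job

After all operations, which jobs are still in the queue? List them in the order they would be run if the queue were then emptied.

55 → 65 → 75 → 83 → 84 → 86

insert 48 → {48}
insert 50 → {48, 50}
insert 67 → {48, 50, 67}
insert 86 → {48, 50, 67, 86}
insert 75 → {48, 50, 67, 75, 86}
run next job → 48; now {50, 67, 75, 86}
insert 69 → {50, 67, 69, 75, 86}
insert 41 → {41, 50, 67, 69, 75, 86}
run next job → 41; now {50, 67, 69, 75, 86}
insert 45 → {45, 50, 67, 69, 75, 86}
insert 63 → {45, 50, 63, 67, 69, 75, 86}
run next job → 45; now {50, 63, 67, 69, 75, 86}
insert 52 → {50, 52, 63, 67, 69, 75, 86}
insert 59 → {50, 52, 59, 63, 67, 69, 75, 86}
insert 84 → {50, 52, 59, 63, 67, 69, 75, 84, 86}
insert 83 → {50, 52, 59, 63, 67, 69, 75, 83, 84, 86}
run next job → 50; now {52, 59, 63, 67, 69, 75, 83, 84, 86}
run next job → 52; now {59, 63, 67, 69, 75, 83, 84, 86}
run next job → 59; now {63, 67, 69, 75, 83, 84, 86}
run next job → 63; now {67, 69, 75, 83, 84, 86}
run next job → 67; now {69, 75, 83, 84, 86}
insert 36 → {36, 69, 75, 83, 84, 86}
run next job → 36; now {69, 75, 83, 84, 86}
insert 72 → {69, 72, 75, 83, 84, 86}
run next job → 69; now {72, 75, 83, 84, 86}
run next job → 72; now {75, 83, 84, 86}
insert 55 → {55, 75, 83, 84, 86}
insert 51 → {51, 55, 75, 83, 84, 86}
insert 65 → {51, 55, 65, 75, 83, 84, 86}
run next job → 51; now {55, 65, 75, 83, 84, 86}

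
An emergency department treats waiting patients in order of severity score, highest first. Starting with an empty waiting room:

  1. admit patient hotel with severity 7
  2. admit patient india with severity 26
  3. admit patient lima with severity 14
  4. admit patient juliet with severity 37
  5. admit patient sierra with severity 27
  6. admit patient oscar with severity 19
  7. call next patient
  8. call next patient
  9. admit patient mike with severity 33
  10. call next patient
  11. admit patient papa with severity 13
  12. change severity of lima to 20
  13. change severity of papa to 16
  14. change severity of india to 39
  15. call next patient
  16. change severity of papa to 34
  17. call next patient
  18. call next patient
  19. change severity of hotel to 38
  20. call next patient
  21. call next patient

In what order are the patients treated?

juliet → sierra → mike → india → papa → lima → hotel → oscar

add hotel (severity 7) → {hotel:7}
add india (severity 26) → {india:26, hotel:7}
add lima (severity 14) → {india:26, lima:14, hotel:7}
add juliet (severity 37) → {juliet:37, india:26, lima:14, hotel:7}
add sierra (severity 27) → {juliet:37, sierra:27, india:26, lima:14, hotel:7}
add oscar (severity 19) → {juliet:37, sierra:27, india:26, oscar:19, lima:14, hotel:7}
call next patient → juliet; now {sierra:27, india:26, oscar:19, lima:14, hotel:7}
call next patient → sierra; now {india:26, oscar:19, lima:14, hotel:7}
add mike (severity 33) → {mike:33, india:26, oscar:19, lima:14, hotel:7}
call next patient → mike; now {india:26, oscar:19, lima:14, hotel:7}
add papa (severity 13) → {india:26, oscar:19, lima:14, papa:13, hotel:7}
update lima to severity 20 → {india:26, lima:20, oscar:19, papa:13, hotel:7}
update papa to severity 16 → {india:26, lima:20, oscar:19, papa:16, hotel:7}
update india to severity 39 → {india:39, lima:20, oscar:19, papa:16, hotel:7}
call next patient → india; now {lima:20, oscar:19, papa:16, hotel:7}
update papa to severity 34 → {papa:34, lima:20, oscar:19, hotel:7}
call next patient → papa; now {lima:20, oscar:19, hotel:7}
call next patient → lima; now {oscar:19, hotel:7}
update hotel to severity 38 → {hotel:38, oscar:19}
call next patient → hotel; now {oscar:19}
call next patient → oscar; now {}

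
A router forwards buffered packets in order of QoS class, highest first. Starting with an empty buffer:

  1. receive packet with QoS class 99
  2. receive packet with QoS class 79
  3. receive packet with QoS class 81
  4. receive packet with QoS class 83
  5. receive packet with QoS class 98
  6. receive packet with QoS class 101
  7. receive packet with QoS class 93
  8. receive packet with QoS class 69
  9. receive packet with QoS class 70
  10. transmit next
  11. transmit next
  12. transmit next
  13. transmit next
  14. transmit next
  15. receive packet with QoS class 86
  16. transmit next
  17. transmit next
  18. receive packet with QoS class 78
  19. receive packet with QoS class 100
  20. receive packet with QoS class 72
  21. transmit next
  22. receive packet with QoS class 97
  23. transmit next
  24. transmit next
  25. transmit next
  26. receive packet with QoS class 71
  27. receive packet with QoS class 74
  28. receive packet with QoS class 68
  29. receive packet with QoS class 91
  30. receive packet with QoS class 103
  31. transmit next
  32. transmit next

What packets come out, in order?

101 → 99 → 98 → 93 → 83 → 86 → 81 → 100 → 97 → 79 → 78 → 103 → 91

insert 99 → {99}
insert 79 → {99, 79}
insert 81 → {99, 81, 79}
insert 83 → {99, 83, 81, 79}
insert 98 → {99, 98, 83, 81, 79}
insert 101 → {101, 99, 98, 83, 81, 79}
insert 93 → {101, 99, 98, 93, 83, 81, 79}
insert 69 → {101, 99, 98, 93, 83, 81, 79, 69}
insert 70 → {101, 99, 98, 93, 83, 81, 79, 70, 69}
transmit next → 101; now {99, 98, 93, 83, 81, 79, 70, 69}
transmit next → 99; now {98, 93, 83, 81, 79, 70, 69}
transmit next → 98; now {93, 83, 81, 79, 70, 69}
transmit next → 93; now {83, 81, 79, 70, 69}
transmit next → 83; now {81, 79, 70, 69}
insert 86 → {86, 81, 79, 70, 69}
transmit next → 86; now {81, 79, 70, 69}
transmit next → 81; now {79, 70, 69}
insert 78 → {79, 78, 70, 69}
insert 100 → {100, 79, 78, 70, 69}
insert 72 → {100, 79, 78, 72, 70, 69}
transmit next → 100; now {79, 78, 72, 70, 69}
insert 97 → {97, 79, 78, 72, 70, 69}
transmit next → 97; now {79, 78, 72, 70, 69}
transmit next → 79; now {78, 72, 70, 69}
transmit next → 78; now {72, 70, 69}
insert 71 → {72, 71, 70, 69}
insert 74 → {74, 72, 71, 70, 69}
insert 68 → {74, 72, 71, 70, 69, 68}
insert 91 → {91, 74, 72, 71, 70, 69, 68}
insert 103 → {103, 91, 74, 72, 71, 70, 69, 68}
transmit next → 103; now {91, 74, 72, 71, 70, 69, 68}
transmit next → 91; now {74, 72, 71, 70, 69, 68}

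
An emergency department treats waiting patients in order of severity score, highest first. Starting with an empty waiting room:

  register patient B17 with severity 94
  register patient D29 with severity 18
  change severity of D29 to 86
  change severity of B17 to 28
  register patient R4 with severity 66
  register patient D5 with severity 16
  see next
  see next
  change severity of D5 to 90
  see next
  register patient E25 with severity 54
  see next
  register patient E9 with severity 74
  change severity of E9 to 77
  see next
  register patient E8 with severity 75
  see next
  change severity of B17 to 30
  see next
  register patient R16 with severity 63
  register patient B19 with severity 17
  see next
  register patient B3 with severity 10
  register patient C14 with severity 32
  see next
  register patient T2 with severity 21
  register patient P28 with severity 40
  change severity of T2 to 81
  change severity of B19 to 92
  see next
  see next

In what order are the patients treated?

add B17 (severity 94) → {B17:94}
add D29 (severity 18) → {B17:94, D29:18}
update D29 to severity 86 → {B17:94, D29:86}
update B17 to severity 28 → {D29:86, B17:28}
add R4 (severity 66) → {D29:86, R4:66, B17:28}
add D5 (severity 16) → {D29:86, R4:66, B17:28, D5:16}
see next → D29; now {R4:66, B17:28, D5:16}
see next → R4; now {B17:28, D5:16}
update D5 to severity 90 → {D5:90, B17:28}
see next → D5; now {B17:28}
add E25 (severity 54) → {E25:54, B17:28}
see next → E25; now {B17:28}
add E9 (severity 74) → {E9:74, B17:28}
update E9 to severity 77 → {E9:77, B17:28}
see next → E9; now {B17:28}
add E8 (severity 75) → {E8:75, B17:28}
see next → E8; now {B17:28}
update B17 to severity 30 → {B17:30}
see next → B17; now {}
add R16 (severity 63) → {R16:63}
add B19 (severity 17) → {R16:63, B19:17}
see next → R16; now {B19:17}
add B3 (severity 10) → {B19:17, B3:10}
add C14 (severity 32) → {C14:32, B19:17, B3:10}
see next → C14; now {B19:17, B3:10}
add T2 (severity 21) → {T2:21, B19:17, B3:10}
add P28 (severity 40) → {P28:40, T2:21, B19:17, B3:10}
update T2 to severity 81 → {T2:81, P28:40, B19:17, B3:10}
update B19 to severity 92 → {B19:92, T2:81, P28:40, B3:10}
see next → B19; now {T2:81, P28:40, B3:10}
see next → T2; now {P28:40, B3:10}

D29 → R4 → D5 → E25 → E9 → E8 → B17 → R16 → C14 → B19 → T2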